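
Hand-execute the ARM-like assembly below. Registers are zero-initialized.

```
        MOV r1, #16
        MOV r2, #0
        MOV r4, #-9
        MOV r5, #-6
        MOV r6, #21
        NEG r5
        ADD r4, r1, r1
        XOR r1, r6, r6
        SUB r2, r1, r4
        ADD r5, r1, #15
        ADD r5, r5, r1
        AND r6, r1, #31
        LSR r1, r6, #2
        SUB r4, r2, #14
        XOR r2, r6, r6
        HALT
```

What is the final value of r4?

-46

r1=16
r2=0
r4=-9
r5=-6
r6=21
r5=-(-6)=6
r4=16+16=32
r1=21^21=0
r2=0-32=-32
r5=0+15=15
r5=15+0=15
r6=0&31=0
r1=0>>2=0
r4=(-32)-14=-46
r2=0^0=0
halt.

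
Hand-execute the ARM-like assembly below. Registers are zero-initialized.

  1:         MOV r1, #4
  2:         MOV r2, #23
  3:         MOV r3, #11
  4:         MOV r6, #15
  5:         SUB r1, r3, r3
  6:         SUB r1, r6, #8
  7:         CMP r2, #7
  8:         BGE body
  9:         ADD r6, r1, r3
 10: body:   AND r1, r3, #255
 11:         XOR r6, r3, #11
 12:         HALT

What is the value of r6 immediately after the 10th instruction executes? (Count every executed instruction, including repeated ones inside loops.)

r1=4
r2=23
r3=11
r6=15
r1=11-11=0
r1=15-8=7
CMP r2, #7  (cmp 23,7)
BGE body: taken
r1=11&255=11
r6=11^11=0
After step 10: r6 = 0.

0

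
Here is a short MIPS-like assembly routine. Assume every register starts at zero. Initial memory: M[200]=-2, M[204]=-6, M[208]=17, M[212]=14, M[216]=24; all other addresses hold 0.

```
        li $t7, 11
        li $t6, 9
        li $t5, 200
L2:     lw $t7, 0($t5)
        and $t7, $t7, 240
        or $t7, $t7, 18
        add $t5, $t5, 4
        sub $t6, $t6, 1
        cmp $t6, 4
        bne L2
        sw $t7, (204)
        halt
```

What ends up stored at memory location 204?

18

$t7=11
$t6=9
$t5=200
$t7=M[200]=-2
$t7=(-2)&240=240
$t7=240|18=242
$t5=200+4=204
$t6=9-1=8
cmp $t6, 4  (cmp 8,4)
bne L2: taken
$t7=M[204]=-6
$t7=(-6)&240=240
$t7=240|18=242
$t5=204+4=208
$t6=8-1=7
cmp $t6, 4  (cmp 7,4)
bne L2: taken
$t7=M[208]=17
$t7=17&240=16
$t7=16|18=18
$t5=208+4=212
$t6=7-1=6
cmp $t6, 4  (cmp 6,4)
bne L2: taken
$t7=M[212]=14
$t7=14&240=0
$t7=0|18=18
$t5=212+4=216
$t6=6-1=5
cmp $t6, 4  (cmp 5,4)
bne L2: taken
$t7=M[216]=24
$t7=24&240=16
$t7=16|18=18
$t5=216+4=220
$t6=5-1=4
cmp $t6, 4  (cmp 4,4)
bne L2: not taken
sw $t7, (204) → M[204]=18
halt.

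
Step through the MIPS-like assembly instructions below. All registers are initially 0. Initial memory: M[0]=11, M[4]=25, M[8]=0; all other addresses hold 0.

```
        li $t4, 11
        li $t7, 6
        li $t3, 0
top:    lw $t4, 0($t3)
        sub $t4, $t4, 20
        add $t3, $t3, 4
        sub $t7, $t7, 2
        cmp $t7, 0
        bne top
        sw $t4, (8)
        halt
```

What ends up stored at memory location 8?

-20

li $t4, 11 → $t4=11
li $t7, 6 → $t7=6
li $t3, 0 → $t3=0
lw $t4, 0($t3) → $t4=M[0]=11
sub $t4, $t4, 20 → $t4=11-20=-9
add $t3, $t3, 4 → $t3=0+4=4
sub $t7, $t7, 2 → $t7=6-2=4
cmp $t7, 0  (cmp 4,0)
bne top: taken
lw $t4, 0($t3) → $t4=M[4]=25
sub $t4, $t4, 20 → $t4=25-20=5
add $t3, $t3, 4 → $t3=4+4=8
sub $t7, $t7, 2 → $t7=4-2=2
cmp $t7, 0  (cmp 2,0)
bne top: taken
lw $t4, 0($t3) → $t4=M[8]=0
sub $t4, $t4, 20 → $t4=0-20=-20
add $t3, $t3, 4 → $t3=8+4=12
sub $t7, $t7, 2 → $t7=2-2=0
cmp $t7, 0  (cmp 0,0)
bne top: not taken
sw $t4, (8) → M[8]=-20
halt.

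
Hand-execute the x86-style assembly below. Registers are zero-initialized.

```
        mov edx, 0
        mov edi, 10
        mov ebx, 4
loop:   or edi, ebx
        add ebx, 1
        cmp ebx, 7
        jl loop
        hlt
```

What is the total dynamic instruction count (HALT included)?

edx=0
edi=10
ebx=4
edi=10|4=14
ebx=4+1=5
cmp ebx, 7  (cmp 5,7)
jl loop: taken
edi=14|5=15
ebx=5+1=6
cmp ebx, 7  (cmp 6,7)
jl loop: taken
edi=15|6=15
ebx=6+1=7
cmp ebx, 7  (cmp 7,7)
jl loop: not taken
halt.
Total executed instructions: 16.

16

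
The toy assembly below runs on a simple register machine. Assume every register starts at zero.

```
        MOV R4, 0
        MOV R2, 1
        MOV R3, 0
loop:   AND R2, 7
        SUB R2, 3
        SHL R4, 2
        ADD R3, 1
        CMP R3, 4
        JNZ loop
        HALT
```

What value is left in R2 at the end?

-3

MOV R4, 0 → R4=0
MOV R2, 1 → R2=1
MOV R3, 0 → R3=0
AND R2, 7 → R2=1&7=1
SUB R2, 3 → R2=1-3=-2
SHL R4, 2 → R4=0<<2=0
ADD R3, 1 → R3=0+1=1
CMP R3, 4  (cmp 1,4)
JNZ loop: taken
AND R2, 7 → R2=(-2)&7=6
SUB R2, 3 → R2=6-3=3
SHL R4, 2 → R4=0<<2=0
ADD R3, 1 → R3=1+1=2
CMP R3, 4  (cmp 2,4)
JNZ loop: taken
AND R2, 7 → R2=3&7=3
SUB R2, 3 → R2=3-3=0
SHL R4, 2 → R4=0<<2=0
ADD R3, 1 → R3=2+1=3
CMP R3, 4  (cmp 3,4)
JNZ loop: taken
AND R2, 7 → R2=0&7=0
SUB R2, 3 → R2=0-3=-3
SHL R4, 2 → R4=0<<2=0
ADD R3, 1 → R3=3+1=4
CMP R3, 4  (cmp 4,4)
JNZ loop: not taken
halt.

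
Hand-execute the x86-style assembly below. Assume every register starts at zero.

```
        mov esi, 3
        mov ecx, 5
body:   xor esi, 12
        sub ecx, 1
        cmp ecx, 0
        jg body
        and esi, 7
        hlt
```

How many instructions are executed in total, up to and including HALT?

24

after mov esi, 3: esi=3
after mov ecx, 5: ecx=5
after xor esi, 12: esi=3^12=15
after sub ecx, 1: ecx=5-1=4
cmp ecx, 0  (cmp 4,0)
jg body: taken
after xor esi, 12: esi=15^12=3
after sub ecx, 1: ecx=4-1=3
cmp ecx, 0  (cmp 3,0)
jg body: taken
after xor esi, 12: esi=3^12=15
after sub ecx, 1: ecx=3-1=2
cmp ecx, 0  (cmp 2,0)
jg body: taken
after xor esi, 12: esi=15^12=3
after sub ecx, 1: ecx=2-1=1
cmp ecx, 0  (cmp 1,0)
jg body: taken
after xor esi, 12: esi=3^12=15
after sub ecx, 1: ecx=1-1=0
cmp ecx, 0  (cmp 0,0)
jg body: not taken
after and esi, 7: esi=15&7=7
halt.
Total executed instructions: 24.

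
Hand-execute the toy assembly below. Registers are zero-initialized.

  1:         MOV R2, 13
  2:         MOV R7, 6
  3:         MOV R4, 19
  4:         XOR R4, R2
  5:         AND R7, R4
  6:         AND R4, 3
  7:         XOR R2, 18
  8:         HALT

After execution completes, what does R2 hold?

31

MOV R2, 13 → R2=13
MOV R7, 6 → R7=6
MOV R4, 19 → R4=19
XOR R4, R2 → R4=19^13=30
AND R7, R4 → R7=6&30=6
AND R4, 3 → R4=30&3=2
XOR R2, 18 → R2=13^18=31
halt.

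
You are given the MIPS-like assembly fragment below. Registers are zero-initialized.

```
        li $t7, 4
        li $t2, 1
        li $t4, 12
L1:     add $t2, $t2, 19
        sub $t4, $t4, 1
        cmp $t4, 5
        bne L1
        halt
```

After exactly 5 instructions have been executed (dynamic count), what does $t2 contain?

20

li $t7, 4 → $t7=4
li $t2, 1 → $t2=1
li $t4, 12 → $t4=12
add $t2, $t2, 19 → $t2=1+19=20
sub $t4, $t4, 1 → $t4=12-1=11
After step 5: $t2 = 20.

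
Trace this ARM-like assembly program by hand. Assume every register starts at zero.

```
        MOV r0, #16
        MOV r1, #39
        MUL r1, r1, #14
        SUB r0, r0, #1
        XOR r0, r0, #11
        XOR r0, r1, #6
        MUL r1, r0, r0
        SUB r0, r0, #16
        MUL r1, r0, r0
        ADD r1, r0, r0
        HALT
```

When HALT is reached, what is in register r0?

after MOV r0, #16: r0=16
after MOV r1, #39: r1=39
after MUL r1, r1, #14: r1=39*14=546
after SUB r0, r0, #1: r0=16-1=15
after XOR r0, r0, #11: r0=15^11=4
after XOR r0, r1, #6: r0=546^6=548
after MUL r1, r0, r0: r1=548*548=300304
after SUB r0, r0, #16: r0=548-16=532
after MUL r1, r0, r0: r1=532*532=283024
after ADD r1, r0, r0: r1=532+532=1064
halt.

532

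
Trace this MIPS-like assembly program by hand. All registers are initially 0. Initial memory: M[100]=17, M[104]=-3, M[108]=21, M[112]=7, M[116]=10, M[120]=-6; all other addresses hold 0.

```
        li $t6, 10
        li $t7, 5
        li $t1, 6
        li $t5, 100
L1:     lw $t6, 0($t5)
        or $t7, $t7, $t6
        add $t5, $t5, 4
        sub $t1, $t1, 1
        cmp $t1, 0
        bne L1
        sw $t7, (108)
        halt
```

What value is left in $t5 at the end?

124

$t6=10
$t7=5
$t1=6
$t5=100
$t6=M[100]=17
$t7=5|17=21
$t5=100+4=104
$t1=6-1=5
cmp $t1, 0  (cmp 5,0)
bne L1: taken
$t6=M[104]=-3
$t7=21|(-3)=-3
$t5=104+4=108
$t1=5-1=4
cmp $t1, 0  (cmp 4,0)
bne L1: taken
$t6=M[108]=21
$t7=(-3)|21=-3
$t5=108+4=112
$t1=4-1=3
cmp $t1, 0  (cmp 3,0)
bne L1: taken
$t6=M[112]=7
$t7=(-3)|7=-1
$t5=112+4=116
$t1=3-1=2
cmp $t1, 0  (cmp 2,0)
bne L1: taken
$t6=M[116]=10
$t7=(-1)|10=-1
$t5=116+4=120
$t1=2-1=1
cmp $t1, 0  (cmp 1,0)
bne L1: taken
$t6=M[120]=-6
$t7=(-1)|(-6)=-1
$t5=120+4=124
$t1=1-1=0
cmp $t1, 0  (cmp 0,0)
bne L1: not taken
sw $t7, (108) → M[108]=-1
halt.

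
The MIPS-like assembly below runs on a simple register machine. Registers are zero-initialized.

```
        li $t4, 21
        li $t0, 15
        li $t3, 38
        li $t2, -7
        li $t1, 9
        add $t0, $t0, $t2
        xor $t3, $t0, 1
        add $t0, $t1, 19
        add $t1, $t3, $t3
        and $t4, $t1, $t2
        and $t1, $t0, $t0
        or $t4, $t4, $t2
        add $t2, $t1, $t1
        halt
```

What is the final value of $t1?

28

after li $t4, 21: $t4=21
after li $t0, 15: $t0=15
after li $t3, 38: $t3=38
after li $t2, -7: $t2=-7
after li $t1, 9: $t1=9
after add $t0, $t0, $t2: $t0=15+(-7)=8
after xor $t3, $t0, 1: $t3=8^1=9
after add $t0, $t1, 19: $t0=9+19=28
after add $t1, $t3, $t3: $t1=9+9=18
after and $t4, $t1, $t2: $t4=18&(-7)=16
after and $t1, $t0, $t0: $t1=28&28=28
after or $t4, $t4, $t2: $t4=16|(-7)=-7
after add $t2, $t1, $t1: $t2=28+28=56
halt.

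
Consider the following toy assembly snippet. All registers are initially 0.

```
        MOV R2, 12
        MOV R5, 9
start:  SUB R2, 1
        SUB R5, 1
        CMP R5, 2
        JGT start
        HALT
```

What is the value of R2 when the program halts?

5

MOV R2, 12 → R2=12
MOV R5, 9 → R5=9
SUB R2, 1 → R2=12-1=11
SUB R5, 1 → R5=9-1=8
CMP R5, 2  (cmp 8,2)
JGT start: taken
SUB R2, 1 → R2=11-1=10
SUB R5, 1 → R5=8-1=7
CMP R5, 2  (cmp 7,2)
JGT start: taken
SUB R2, 1 → R2=10-1=9
SUB R5, 1 → R5=7-1=6
CMP R5, 2  (cmp 6,2)
JGT start: taken
SUB R2, 1 → R2=9-1=8
SUB R5, 1 → R5=6-1=5
CMP R5, 2  (cmp 5,2)
JGT start: taken
SUB R2, 1 → R2=8-1=7
SUB R5, 1 → R5=5-1=4
CMP R5, 2  (cmp 4,2)
JGT start: taken
SUB R2, 1 → R2=7-1=6
SUB R5, 1 → R5=4-1=3
CMP R5, 2  (cmp 3,2)
JGT start: taken
SUB R2, 1 → R2=6-1=5
SUB R5, 1 → R5=3-1=2
CMP R5, 2  (cmp 2,2)
JGT start: not taken
halt.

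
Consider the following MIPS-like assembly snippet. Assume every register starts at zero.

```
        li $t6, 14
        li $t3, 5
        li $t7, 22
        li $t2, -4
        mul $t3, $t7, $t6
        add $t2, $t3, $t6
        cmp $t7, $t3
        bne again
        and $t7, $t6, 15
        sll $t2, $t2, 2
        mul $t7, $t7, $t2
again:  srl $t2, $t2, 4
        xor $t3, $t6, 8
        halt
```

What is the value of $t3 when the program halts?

$t6=14
$t3=5
$t7=22
$t2=-4
$t3=22*14=308
$t2=308+14=322
cmp $t7, $t3  (cmp 22,308)
bne again: taken
$t2=322>>4=20
$t3=14^8=6
halt.

6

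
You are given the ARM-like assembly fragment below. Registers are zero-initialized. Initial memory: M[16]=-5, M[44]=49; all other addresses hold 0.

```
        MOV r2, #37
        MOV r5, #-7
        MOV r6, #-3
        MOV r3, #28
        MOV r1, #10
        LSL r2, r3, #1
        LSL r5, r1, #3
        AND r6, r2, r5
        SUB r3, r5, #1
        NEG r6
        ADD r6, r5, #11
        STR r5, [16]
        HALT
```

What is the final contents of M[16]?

after MOV r2, #37: r2=37
after MOV r5, #-7: r5=-7
after MOV r6, #-3: r6=-3
after MOV r3, #28: r3=28
after MOV r1, #10: r1=10
after LSL r2, r3, #1: r2=28<<1=56
after LSL r5, r1, #3: r5=10<<3=80
after AND r6, r2, r5: r6=56&80=16
after SUB r3, r5, #1: r3=80-1=79
after NEG r6: r6=-(16)=-16
after ADD r6, r5, #11: r6=80+11=91
STR r5, [16] → M[16]=80
halt.

80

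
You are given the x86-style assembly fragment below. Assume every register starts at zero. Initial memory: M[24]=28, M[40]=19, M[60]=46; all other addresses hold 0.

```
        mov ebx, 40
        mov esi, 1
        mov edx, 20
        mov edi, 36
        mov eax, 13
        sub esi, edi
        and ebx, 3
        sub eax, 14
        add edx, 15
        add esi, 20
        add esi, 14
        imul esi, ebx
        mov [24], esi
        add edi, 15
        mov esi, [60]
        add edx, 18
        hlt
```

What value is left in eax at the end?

mov ebx, 40 → ebx=40
mov esi, 1 → esi=1
mov edx, 20 → edx=20
mov edi, 36 → edi=36
mov eax, 13 → eax=13
sub esi, edi → esi=1-36=-35
and ebx, 3 → ebx=40&3=0
sub eax, 14 → eax=13-14=-1
add edx, 15 → edx=20+15=35
add esi, 20 → esi=(-35)+20=-15
add esi, 14 → esi=(-15)+14=-1
imul esi, ebx → esi=(-1)*0=0
mov [24], esi → M[24]=0
add edi, 15 → edi=36+15=51
mov esi, [60] → esi=M[60]=46
add edx, 18 → edx=35+18=53
halt.

-1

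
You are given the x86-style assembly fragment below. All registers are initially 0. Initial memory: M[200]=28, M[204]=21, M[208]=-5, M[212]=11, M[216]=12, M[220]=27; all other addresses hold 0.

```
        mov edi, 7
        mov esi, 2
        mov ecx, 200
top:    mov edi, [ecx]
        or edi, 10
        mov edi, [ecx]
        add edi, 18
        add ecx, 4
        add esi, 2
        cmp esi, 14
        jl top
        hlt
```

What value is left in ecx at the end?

after mov edi, 7: edi=7
after mov esi, 2: esi=2
after mov ecx, 200: ecx=200
after mov edi, [ecx]: edi=M[200]=28
after or edi, 10: edi=28|10=30
after mov edi, [ecx]: edi=M[200]=28
after add edi, 18: edi=28+18=46
after add ecx, 4: ecx=200+4=204
after add esi, 2: esi=2+2=4
cmp esi, 14  (cmp 4,14)
jl top: taken
after mov edi, [ecx]: edi=M[204]=21
after or edi, 10: edi=21|10=31
after mov edi, [ecx]: edi=M[204]=21
after add edi, 18: edi=21+18=39
after add ecx, 4: ecx=204+4=208
after add esi, 2: esi=4+2=6
cmp esi, 14  (cmp 6,14)
jl top: taken
after mov edi, [ecx]: edi=M[208]=-5
after or edi, 10: edi=(-5)|10=-5
after mov edi, [ecx]: edi=M[208]=-5
after add edi, 18: edi=(-5)+18=13
after add ecx, 4: ecx=208+4=212
after add esi, 2: esi=6+2=8
cmp esi, 14  (cmp 8,14)
jl top: taken
after mov edi, [ecx]: edi=M[212]=11
after or edi, 10: edi=11|10=11
after mov edi, [ecx]: edi=M[212]=11
after add edi, 18: edi=11+18=29
after add ecx, 4: ecx=212+4=216
after add esi, 2: esi=8+2=10
cmp esi, 14  (cmp 10,14)
jl top: taken
after mov edi, [ecx]: edi=M[216]=12
after or edi, 10: edi=12|10=14
after mov edi, [ecx]: edi=M[216]=12
after add edi, 18: edi=12+18=30
after add ecx, 4: ecx=216+4=220
after add esi, 2: esi=10+2=12
cmp esi, 14  (cmp 12,14)
jl top: taken
after mov edi, [ecx]: edi=M[220]=27
after or edi, 10: edi=27|10=27
after mov edi, [ecx]: edi=M[220]=27
after add edi, 18: edi=27+18=45
after add ecx, 4: ecx=220+4=224
after add esi, 2: esi=12+2=14
cmp esi, 14  (cmp 14,14)
jl top: not taken
halt.

224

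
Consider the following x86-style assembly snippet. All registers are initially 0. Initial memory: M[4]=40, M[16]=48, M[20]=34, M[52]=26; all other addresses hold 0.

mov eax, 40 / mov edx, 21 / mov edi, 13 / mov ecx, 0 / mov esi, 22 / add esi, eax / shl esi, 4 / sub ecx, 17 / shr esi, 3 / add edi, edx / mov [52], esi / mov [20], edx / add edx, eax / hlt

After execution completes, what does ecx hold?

eax=40
edx=21
edi=13
ecx=0
esi=22
esi=22+40=62
esi=62<<4=992
ecx=0-17=-17
esi=992>>3=124
edi=13+21=34
mov [52], esi → M[52]=124
mov [20], edx → M[20]=21
edx=21+40=61
halt.

-17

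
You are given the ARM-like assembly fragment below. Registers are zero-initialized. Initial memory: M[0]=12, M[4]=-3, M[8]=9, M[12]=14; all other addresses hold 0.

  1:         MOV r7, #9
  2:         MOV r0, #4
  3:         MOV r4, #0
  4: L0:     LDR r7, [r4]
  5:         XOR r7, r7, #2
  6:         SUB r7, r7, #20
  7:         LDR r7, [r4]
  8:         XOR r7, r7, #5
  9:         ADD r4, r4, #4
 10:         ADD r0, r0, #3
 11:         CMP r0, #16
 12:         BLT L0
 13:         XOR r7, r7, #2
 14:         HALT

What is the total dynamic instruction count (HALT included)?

after MOV r7, #9: r7=9
after MOV r0, #4: r0=4
after MOV r4, #0: r4=0
after LDR r7, [r4]: r7=M[0]=12
after XOR r7, r7, #2: r7=12^2=14
after SUB r7, r7, #20: r7=14-20=-6
after LDR r7, [r4]: r7=M[0]=12
after XOR r7, r7, #5: r7=12^5=9
after ADD r4, r4, #4: r4=0+4=4
after ADD r0, r0, #3: r0=4+3=7
CMP r0, #16  (cmp 7,16)
BLT L0: taken
after LDR r7, [r4]: r7=M[4]=-3
after XOR r7, r7, #2: r7=(-3)^2=-1
after SUB r7, r7, #20: r7=(-1)-20=-21
after LDR r7, [r4]: r7=M[4]=-3
after XOR r7, r7, #5: r7=(-3)^5=-8
after ADD r4, r4, #4: r4=4+4=8
after ADD r0, r0, #3: r0=7+3=10
CMP r0, #16  (cmp 10,16)
BLT L0: taken
after LDR r7, [r4]: r7=M[8]=9
after XOR r7, r7, #2: r7=9^2=11
after SUB r7, r7, #20: r7=11-20=-9
after LDR r7, [r4]: r7=M[8]=9
after XOR r7, r7, #5: r7=9^5=12
after ADD r4, r4, #4: r4=8+4=12
after ADD r0, r0, #3: r0=10+3=13
CMP r0, #16  (cmp 13,16)
BLT L0: taken
after LDR r7, [r4]: r7=M[12]=14
after XOR r7, r7, #2: r7=14^2=12
after SUB r7, r7, #20: r7=12-20=-8
after LDR r7, [r4]: r7=M[12]=14
after XOR r7, r7, #5: r7=14^5=11
after ADD r4, r4, #4: r4=12+4=16
after ADD r0, r0, #3: r0=13+3=16
CMP r0, #16  (cmp 16,16)
BLT L0: not taken
after XOR r7, r7, #2: r7=11^2=9
halt.
Total executed instructions: 41.

41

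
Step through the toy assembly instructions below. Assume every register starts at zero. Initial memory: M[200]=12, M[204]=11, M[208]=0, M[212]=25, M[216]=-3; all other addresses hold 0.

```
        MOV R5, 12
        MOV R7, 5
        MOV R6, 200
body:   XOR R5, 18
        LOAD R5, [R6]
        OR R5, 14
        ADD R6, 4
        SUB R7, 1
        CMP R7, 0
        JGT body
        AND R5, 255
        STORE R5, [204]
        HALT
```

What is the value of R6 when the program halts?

after MOV R5, 12: R5=12
after MOV R7, 5: R7=5
after MOV R6, 200: R6=200
after XOR R5, 18: R5=12^18=30
after LOAD R5, [R6]: R5=M[200]=12
after OR R5, 14: R5=12|14=14
after ADD R6, 4: R6=200+4=204
after SUB R7, 1: R7=5-1=4
CMP R7, 0  (cmp 4,0)
JGT body: taken
after XOR R5, 18: R5=14^18=28
after LOAD R5, [R6]: R5=M[204]=11
after OR R5, 14: R5=11|14=15
after ADD R6, 4: R6=204+4=208
after SUB R7, 1: R7=4-1=3
CMP R7, 0  (cmp 3,0)
JGT body: taken
after XOR R5, 18: R5=15^18=29
after LOAD R5, [R6]: R5=M[208]=0
after OR R5, 14: R5=0|14=14
after ADD R6, 4: R6=208+4=212
after SUB R7, 1: R7=3-1=2
CMP R7, 0  (cmp 2,0)
JGT body: taken
after XOR R5, 18: R5=14^18=28
after LOAD R5, [R6]: R5=M[212]=25
after OR R5, 14: R5=25|14=31
after ADD R6, 4: R6=212+4=216
after SUB R7, 1: R7=2-1=1
CMP R7, 0  (cmp 1,0)
JGT body: taken
after XOR R5, 18: R5=31^18=13
after LOAD R5, [R6]: R5=M[216]=-3
after OR R5, 14: R5=(-3)|14=-1
after ADD R6, 4: R6=216+4=220
after SUB R7, 1: R7=1-1=0
CMP R7, 0  (cmp 0,0)
JGT body: not taken
after AND R5, 255: R5=(-1)&255=255
STORE R5, [204] → M[204]=255
halt.

220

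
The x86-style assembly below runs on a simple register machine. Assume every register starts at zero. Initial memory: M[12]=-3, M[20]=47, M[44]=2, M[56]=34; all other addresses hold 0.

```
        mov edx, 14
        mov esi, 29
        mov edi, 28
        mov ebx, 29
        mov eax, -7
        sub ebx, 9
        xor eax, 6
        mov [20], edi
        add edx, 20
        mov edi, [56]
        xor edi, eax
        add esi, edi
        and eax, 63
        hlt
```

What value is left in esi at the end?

after mov edx, 14: edx=14
after mov esi, 29: esi=29
after mov edi, 28: edi=28
after mov ebx, 29: ebx=29
after mov eax, -7: eax=-7
after sub ebx, 9: ebx=29-9=20
after xor eax, 6: eax=(-7)^6=-1
mov [20], edi → M[20]=28
after add edx, 20: edx=14+20=34
after mov edi, [56]: edi=M[56]=34
after xor edi, eax: edi=34^(-1)=-35
after add esi, edi: esi=29+(-35)=-6
after and eax, 63: eax=(-1)&63=63
halt.

-6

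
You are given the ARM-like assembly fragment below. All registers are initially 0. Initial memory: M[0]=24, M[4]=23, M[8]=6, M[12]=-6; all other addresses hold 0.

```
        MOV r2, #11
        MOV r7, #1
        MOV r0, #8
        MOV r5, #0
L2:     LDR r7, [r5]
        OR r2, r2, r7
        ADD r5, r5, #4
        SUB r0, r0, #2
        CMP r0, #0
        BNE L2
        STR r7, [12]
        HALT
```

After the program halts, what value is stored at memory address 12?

-6

r2=11
r7=1
r0=8
r5=0
r7=M[0]=24
r2=11|24=27
r5=0+4=4
r0=8-2=6
CMP r0, #0  (cmp 6,0)
BNE L2: taken
r7=M[4]=23
r2=27|23=31
r5=4+4=8
r0=6-2=4
CMP r0, #0  (cmp 4,0)
BNE L2: taken
r7=M[8]=6
r2=31|6=31
r5=8+4=12
r0=4-2=2
CMP r0, #0  (cmp 2,0)
BNE L2: taken
r7=M[12]=-6
r2=31|(-6)=-1
r5=12+4=16
r0=2-2=0
CMP r0, #0  (cmp 0,0)
BNE L2: not taken
STR r7, [12] → M[12]=-6
halt.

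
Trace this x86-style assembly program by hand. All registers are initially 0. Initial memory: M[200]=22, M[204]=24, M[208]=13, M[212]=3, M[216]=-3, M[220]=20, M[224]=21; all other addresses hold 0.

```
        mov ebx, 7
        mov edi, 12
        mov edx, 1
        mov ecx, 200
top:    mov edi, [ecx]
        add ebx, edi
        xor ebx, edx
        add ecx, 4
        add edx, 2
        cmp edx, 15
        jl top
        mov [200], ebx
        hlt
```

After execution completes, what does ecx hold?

228

ebx=7
edi=12
edx=1
ecx=200
edi=M[200]=22
ebx=7+22=29
ebx=29^1=28
ecx=200+4=204
edx=1+2=3
cmp edx, 15  (cmp 3,15)
jl top: taken
edi=M[204]=24
ebx=28+24=52
ebx=52^3=55
ecx=204+4=208
edx=3+2=5
cmp edx, 15  (cmp 5,15)
jl top: taken
edi=M[208]=13
ebx=55+13=68
ebx=68^5=65
ecx=208+4=212
edx=5+2=7
cmp edx, 15  (cmp 7,15)
jl top: taken
edi=M[212]=3
ebx=65+3=68
ebx=68^7=67
ecx=212+4=216
edx=7+2=9
cmp edx, 15  (cmp 9,15)
jl top: taken
edi=M[216]=-3
ebx=67+(-3)=64
ebx=64^9=73
ecx=216+4=220
edx=9+2=11
cmp edx, 15  (cmp 11,15)
jl top: taken
edi=M[220]=20
ebx=73+20=93
ebx=93^11=86
ecx=220+4=224
edx=11+2=13
cmp edx, 15  (cmp 13,15)
jl top: taken
edi=M[224]=21
ebx=86+21=107
ebx=107^13=102
ecx=224+4=228
edx=13+2=15
cmp edx, 15  (cmp 15,15)
jl top: not taken
mov [200], ebx → M[200]=102
halt.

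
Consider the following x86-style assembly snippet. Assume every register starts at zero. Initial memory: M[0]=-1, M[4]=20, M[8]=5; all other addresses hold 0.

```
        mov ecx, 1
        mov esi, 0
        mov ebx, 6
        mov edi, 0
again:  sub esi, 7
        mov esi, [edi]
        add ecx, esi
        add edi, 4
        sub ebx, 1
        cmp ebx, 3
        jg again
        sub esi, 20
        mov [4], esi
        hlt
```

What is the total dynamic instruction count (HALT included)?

28

mov ecx, 1 → ecx=1
mov esi, 0 → esi=0
mov ebx, 6 → ebx=6
mov edi, 0 → edi=0
sub esi, 7 → esi=0-7=-7
mov esi, [edi] → esi=M[0]=-1
add ecx, esi → ecx=1+(-1)=0
add edi, 4 → edi=0+4=4
sub ebx, 1 → ebx=6-1=5
cmp ebx, 3  (cmp 5,3)
jg again: taken
sub esi, 7 → esi=(-1)-7=-8
mov esi, [edi] → esi=M[4]=20
add ecx, esi → ecx=0+20=20
add edi, 4 → edi=4+4=8
sub ebx, 1 → ebx=5-1=4
cmp ebx, 3  (cmp 4,3)
jg again: taken
sub esi, 7 → esi=20-7=13
mov esi, [edi] → esi=M[8]=5
add ecx, esi → ecx=20+5=25
add edi, 4 → edi=8+4=12
sub ebx, 1 → ebx=4-1=3
cmp ebx, 3  (cmp 3,3)
jg again: not taken
sub esi, 20 → esi=5-20=-15
mov [4], esi → M[4]=-15
halt.
Total executed instructions: 28.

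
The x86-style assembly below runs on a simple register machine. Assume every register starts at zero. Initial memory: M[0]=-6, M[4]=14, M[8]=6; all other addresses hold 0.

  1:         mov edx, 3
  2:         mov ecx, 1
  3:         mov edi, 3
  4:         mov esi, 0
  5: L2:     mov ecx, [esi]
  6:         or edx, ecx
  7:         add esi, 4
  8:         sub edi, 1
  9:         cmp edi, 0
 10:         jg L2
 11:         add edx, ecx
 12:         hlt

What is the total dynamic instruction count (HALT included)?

mov edx, 3 → edx=3
mov ecx, 1 → ecx=1
mov edi, 3 → edi=3
mov esi, 0 → esi=0
mov ecx, [esi] → ecx=M[0]=-6
or edx, ecx → edx=3|(-6)=-5
add esi, 4 → esi=0+4=4
sub edi, 1 → edi=3-1=2
cmp edi, 0  (cmp 2,0)
jg L2: taken
mov ecx, [esi] → ecx=M[4]=14
or edx, ecx → edx=(-5)|14=-1
add esi, 4 → esi=4+4=8
sub edi, 1 → edi=2-1=1
cmp edi, 0  (cmp 1,0)
jg L2: taken
mov ecx, [esi] → ecx=M[8]=6
or edx, ecx → edx=(-1)|6=-1
add esi, 4 → esi=8+4=12
sub edi, 1 → edi=1-1=0
cmp edi, 0  (cmp 0,0)
jg L2: not taken
add edx, ecx → edx=(-1)+6=5
halt.
Total executed instructions: 24.

24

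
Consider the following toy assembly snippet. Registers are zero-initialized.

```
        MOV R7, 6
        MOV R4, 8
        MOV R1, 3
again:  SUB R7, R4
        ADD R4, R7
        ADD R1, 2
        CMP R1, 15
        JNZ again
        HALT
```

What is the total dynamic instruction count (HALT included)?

MOV R7, 6 → R7=6
MOV R4, 8 → R4=8
MOV R1, 3 → R1=3
SUB R7, R4 → R7=6-8=-2
ADD R4, R7 → R4=8+(-2)=6
ADD R1, 2 → R1=3+2=5
CMP R1, 15  (cmp 5,15)
JNZ again: taken
SUB R7, R4 → R7=(-2)-6=-8
ADD R4, R7 → R4=6+(-8)=-2
ADD R1, 2 → R1=5+2=7
CMP R1, 15  (cmp 7,15)
JNZ again: taken
SUB R7, R4 → R7=(-8)-(-2)=-6
ADD R4, R7 → R4=(-2)+(-6)=-8
ADD R1, 2 → R1=7+2=9
CMP R1, 15  (cmp 9,15)
JNZ again: taken
SUB R7, R4 → R7=(-6)-(-8)=2
ADD R4, R7 → R4=(-8)+2=-6
ADD R1, 2 → R1=9+2=11
CMP R1, 15  (cmp 11,15)
JNZ again: taken
SUB R7, R4 → R7=2-(-6)=8
ADD R4, R7 → R4=(-6)+8=2
ADD R1, 2 → R1=11+2=13
CMP R1, 15  (cmp 13,15)
JNZ again: taken
SUB R7, R4 → R7=8-2=6
ADD R4, R7 → R4=2+6=8
ADD R1, 2 → R1=13+2=15
CMP R1, 15  (cmp 15,15)
JNZ again: not taken
halt.
Total executed instructions: 34.

34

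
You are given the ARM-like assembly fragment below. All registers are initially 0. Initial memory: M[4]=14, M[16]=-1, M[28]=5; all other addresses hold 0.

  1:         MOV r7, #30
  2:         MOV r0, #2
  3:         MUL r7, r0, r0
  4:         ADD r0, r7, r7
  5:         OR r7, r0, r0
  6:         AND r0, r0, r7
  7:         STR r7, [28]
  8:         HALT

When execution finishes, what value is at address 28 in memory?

after MOV r7, #30: r7=30
after MOV r0, #2: r0=2
after MUL r7, r0, r0: r7=2*2=4
after ADD r0, r7, r7: r0=4+4=8
after OR r7, r0, r0: r7=8|8=8
after AND r0, r0, r7: r0=8&8=8
STR r7, [28] → M[28]=8
halt.

8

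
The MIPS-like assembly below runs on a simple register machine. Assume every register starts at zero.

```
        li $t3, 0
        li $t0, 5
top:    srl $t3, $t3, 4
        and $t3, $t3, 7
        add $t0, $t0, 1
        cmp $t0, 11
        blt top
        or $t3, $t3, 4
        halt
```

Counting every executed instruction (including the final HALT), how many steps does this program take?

li $t3, 0 → $t3=0
li $t0, 5 → $t0=5
srl $t3, $t3, 4 → $t3=0>>4=0
and $t3, $t3, 7 → $t3=0&7=0
add $t0, $t0, 1 → $t0=5+1=6
cmp $t0, 11  (cmp 6,11)
blt top: taken
srl $t3, $t3, 4 → $t3=0>>4=0
and $t3, $t3, 7 → $t3=0&7=0
add $t0, $t0, 1 → $t0=6+1=7
cmp $t0, 11  (cmp 7,11)
blt top: taken
srl $t3, $t3, 4 → $t3=0>>4=0
and $t3, $t3, 7 → $t3=0&7=0
add $t0, $t0, 1 → $t0=7+1=8
cmp $t0, 11  (cmp 8,11)
blt top: taken
srl $t3, $t3, 4 → $t3=0>>4=0
and $t3, $t3, 7 → $t3=0&7=0
add $t0, $t0, 1 → $t0=8+1=9
cmp $t0, 11  (cmp 9,11)
blt top: taken
srl $t3, $t3, 4 → $t3=0>>4=0
and $t3, $t3, 7 → $t3=0&7=0
add $t0, $t0, 1 → $t0=9+1=10
cmp $t0, 11  (cmp 10,11)
blt top: taken
srl $t3, $t3, 4 → $t3=0>>4=0
and $t3, $t3, 7 → $t3=0&7=0
add $t0, $t0, 1 → $t0=10+1=11
cmp $t0, 11  (cmp 11,11)
blt top: not taken
or $t3, $t3, 4 → $t3=0|4=4
halt.
Total executed instructions: 34.

34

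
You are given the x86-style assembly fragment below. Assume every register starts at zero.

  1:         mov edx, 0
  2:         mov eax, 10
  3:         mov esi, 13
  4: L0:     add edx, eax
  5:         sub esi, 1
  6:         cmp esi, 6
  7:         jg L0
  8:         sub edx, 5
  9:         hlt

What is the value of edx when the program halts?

65

edx=0
eax=10
esi=13
edx=0+10=10
esi=13-1=12
cmp esi, 6  (cmp 12,6)
jg L0: taken
edx=10+10=20
esi=12-1=11
cmp esi, 6  (cmp 11,6)
jg L0: taken
edx=20+10=30
esi=11-1=10
cmp esi, 6  (cmp 10,6)
jg L0: taken
edx=30+10=40
esi=10-1=9
cmp esi, 6  (cmp 9,6)
jg L0: taken
edx=40+10=50
esi=9-1=8
cmp esi, 6  (cmp 8,6)
jg L0: taken
edx=50+10=60
esi=8-1=7
cmp esi, 6  (cmp 7,6)
jg L0: taken
edx=60+10=70
esi=7-1=6
cmp esi, 6  (cmp 6,6)
jg L0: not taken
edx=70-5=65
halt.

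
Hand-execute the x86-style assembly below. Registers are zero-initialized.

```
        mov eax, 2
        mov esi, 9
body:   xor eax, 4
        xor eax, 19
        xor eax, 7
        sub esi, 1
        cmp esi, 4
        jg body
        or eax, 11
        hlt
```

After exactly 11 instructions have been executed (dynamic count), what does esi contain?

mov eax, 2 → eax=2
mov esi, 9 → esi=9
xor eax, 4 → eax=2^4=6
xor eax, 19 → eax=6^19=21
xor eax, 7 → eax=21^7=18
sub esi, 1 → esi=9-1=8
cmp esi, 4  (cmp 8,4)
jg body: taken
xor eax, 4 → eax=18^4=22
xor eax, 19 → eax=22^19=5
xor eax, 7 → eax=5^7=2
After step 11: esi = 8.

8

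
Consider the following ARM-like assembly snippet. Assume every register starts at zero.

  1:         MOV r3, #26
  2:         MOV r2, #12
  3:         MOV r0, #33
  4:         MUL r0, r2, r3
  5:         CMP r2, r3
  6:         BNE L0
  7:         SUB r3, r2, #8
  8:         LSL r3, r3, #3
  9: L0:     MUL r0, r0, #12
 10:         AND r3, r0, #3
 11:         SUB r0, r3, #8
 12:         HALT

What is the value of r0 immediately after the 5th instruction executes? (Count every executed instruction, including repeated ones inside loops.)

312

after MOV r3, #26: r3=26
after MOV r2, #12: r2=12
after MOV r0, #33: r0=33
after MUL r0, r2, r3: r0=12*26=312
CMP r2, r3  (cmp 12,26)
After step 5: r0 = 312.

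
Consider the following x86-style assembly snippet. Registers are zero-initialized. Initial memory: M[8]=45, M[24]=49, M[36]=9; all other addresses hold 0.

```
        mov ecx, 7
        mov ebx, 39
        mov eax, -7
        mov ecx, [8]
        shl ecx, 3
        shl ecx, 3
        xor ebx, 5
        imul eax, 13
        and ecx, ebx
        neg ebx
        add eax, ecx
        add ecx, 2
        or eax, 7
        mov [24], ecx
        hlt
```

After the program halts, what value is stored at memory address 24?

mov ecx, 7 → ecx=7
mov ebx, 39 → ebx=39
mov eax, -7 → eax=-7
mov ecx, [8] → ecx=M[8]=45
shl ecx, 3 → ecx=45<<3=360
shl ecx, 3 → ecx=360<<3=2880
xor ebx, 5 → ebx=39^5=34
imul eax, 13 → eax=(-7)*13=-91
and ecx, ebx → ecx=2880&34=0
neg ebx → ebx=-(34)=-34
add eax, ecx → eax=(-91)+0=-91
add ecx, 2 → ecx=0+2=2
or eax, 7 → eax=(-91)|7=-89
mov [24], ecx → M[24]=2
halt.

2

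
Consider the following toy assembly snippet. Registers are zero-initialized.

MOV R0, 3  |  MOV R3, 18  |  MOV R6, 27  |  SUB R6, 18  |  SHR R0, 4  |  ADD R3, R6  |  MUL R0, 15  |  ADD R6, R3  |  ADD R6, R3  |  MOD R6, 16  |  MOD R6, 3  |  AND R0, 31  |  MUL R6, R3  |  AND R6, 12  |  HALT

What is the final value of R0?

0

MOV R0, 3 → R0=3
MOV R3, 18 → R3=18
MOV R6, 27 → R6=27
SUB R6, 18 → R6=27-18=9
SHR R0, 4 → R0=3>>4=0
ADD R3, R6 → R3=18+9=27
MUL R0, 15 → R0=0*15=0
ADD R6, R3 → R6=9+27=36
ADD R6, R3 → R6=36+27=63
MOD R6, 16 → R6=63%16=15
MOD R6, 3 → R6=15%3=0
AND R0, 31 → R0=0&31=0
MUL R6, R3 → R6=0*27=0
AND R6, 12 → R6=0&12=0
halt.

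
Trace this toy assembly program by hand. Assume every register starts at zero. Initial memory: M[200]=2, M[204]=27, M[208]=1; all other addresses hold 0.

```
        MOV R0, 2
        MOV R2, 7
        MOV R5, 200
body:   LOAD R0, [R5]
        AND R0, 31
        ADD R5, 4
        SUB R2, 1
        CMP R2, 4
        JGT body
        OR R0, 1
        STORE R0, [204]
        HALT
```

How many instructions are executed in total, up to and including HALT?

24

R0=2
R2=7
R5=200
R0=M[200]=2
R0=2&31=2
R5=200+4=204
R2=7-1=6
CMP R2, 4  (cmp 6,4)
JGT body: taken
R0=M[204]=27
R0=27&31=27
R5=204+4=208
R2=6-1=5
CMP R2, 4  (cmp 5,4)
JGT body: taken
R0=M[208]=1
R0=1&31=1
R5=208+4=212
R2=5-1=4
CMP R2, 4  (cmp 4,4)
JGT body: not taken
R0=1|1=1
STORE R0, [204] → M[204]=1
halt.
Total executed instructions: 24.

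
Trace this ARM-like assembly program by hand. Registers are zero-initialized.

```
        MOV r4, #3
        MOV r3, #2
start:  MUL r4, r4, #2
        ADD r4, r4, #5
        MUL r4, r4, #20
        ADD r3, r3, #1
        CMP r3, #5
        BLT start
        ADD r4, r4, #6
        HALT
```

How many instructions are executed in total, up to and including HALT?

MOV r4, #3 → r4=3
MOV r3, #2 → r3=2
MUL r4, r4, #2 → r4=3*2=6
ADD r4, r4, #5 → r4=6+5=11
MUL r4, r4, #20 → r4=11*20=220
ADD r3, r3, #1 → r3=2+1=3
CMP r3, #5  (cmp 3,5)
BLT start: taken
MUL r4, r4, #2 → r4=220*2=440
ADD r4, r4, #5 → r4=440+5=445
MUL r4, r4, #20 → r4=445*20=8900
ADD r3, r3, #1 → r3=3+1=4
CMP r3, #5  (cmp 4,5)
BLT start: taken
MUL r4, r4, #2 → r4=8900*2=17800
ADD r4, r4, #5 → r4=17800+5=17805
MUL r4, r4, #20 → r4=17805*20=356100
ADD r3, r3, #1 → r3=4+1=5
CMP r3, #5  (cmp 5,5)
BLT start: not taken
ADD r4, r4, #6 → r4=356100+6=356106
halt.
Total executed instructions: 22.

22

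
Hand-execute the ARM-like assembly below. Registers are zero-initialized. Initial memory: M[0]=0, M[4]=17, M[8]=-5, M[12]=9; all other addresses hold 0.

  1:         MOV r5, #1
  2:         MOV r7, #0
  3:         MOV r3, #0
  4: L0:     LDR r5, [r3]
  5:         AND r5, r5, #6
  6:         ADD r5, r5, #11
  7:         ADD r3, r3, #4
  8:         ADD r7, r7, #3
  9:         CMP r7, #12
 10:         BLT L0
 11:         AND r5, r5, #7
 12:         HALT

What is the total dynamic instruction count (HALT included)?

33

MOV r5, #1 → r5=1
MOV r7, #0 → r7=0
MOV r3, #0 → r3=0
LDR r5, [r3] → r5=M[0]=0
AND r5, r5, #6 → r5=0&6=0
ADD r5, r5, #11 → r5=0+11=11
ADD r3, r3, #4 → r3=0+4=4
ADD r7, r7, #3 → r7=0+3=3
CMP r7, #12  (cmp 3,12)
BLT L0: taken
LDR r5, [r3] → r5=M[4]=17
AND r5, r5, #6 → r5=17&6=0
ADD r5, r5, #11 → r5=0+11=11
ADD r3, r3, #4 → r3=4+4=8
ADD r7, r7, #3 → r7=3+3=6
CMP r7, #12  (cmp 6,12)
BLT L0: taken
LDR r5, [r3] → r5=M[8]=-5
AND r5, r5, #6 → r5=(-5)&6=2
ADD r5, r5, #11 → r5=2+11=13
ADD r3, r3, #4 → r3=8+4=12
ADD r7, r7, #3 → r7=6+3=9
CMP r7, #12  (cmp 9,12)
BLT L0: taken
LDR r5, [r3] → r5=M[12]=9
AND r5, r5, #6 → r5=9&6=0
ADD r5, r5, #11 → r5=0+11=11
ADD r3, r3, #4 → r3=12+4=16
ADD r7, r7, #3 → r7=9+3=12
CMP r7, #12  (cmp 12,12)
BLT L0: not taken
AND r5, r5, #7 → r5=11&7=3
halt.
Total executed instructions: 33.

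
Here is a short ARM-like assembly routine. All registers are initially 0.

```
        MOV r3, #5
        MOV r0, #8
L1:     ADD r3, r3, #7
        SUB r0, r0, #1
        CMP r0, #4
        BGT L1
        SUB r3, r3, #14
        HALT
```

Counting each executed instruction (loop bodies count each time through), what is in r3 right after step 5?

12

after MOV r3, #5: r3=5
after MOV r0, #8: r0=8
after ADD r3, r3, #7: r3=5+7=12
after SUB r0, r0, #1: r0=8-1=7
CMP r0, #4  (cmp 7,4)
After step 5: r3 = 12.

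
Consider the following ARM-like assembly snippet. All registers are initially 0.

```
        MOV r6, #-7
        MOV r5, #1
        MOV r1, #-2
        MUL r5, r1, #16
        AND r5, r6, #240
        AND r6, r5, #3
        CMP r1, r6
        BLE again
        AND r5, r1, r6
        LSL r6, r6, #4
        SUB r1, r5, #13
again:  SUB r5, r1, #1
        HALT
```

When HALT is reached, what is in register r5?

-3

MOV r6, #-7 → r6=-7
MOV r5, #1 → r5=1
MOV r1, #-2 → r1=-2
MUL r5, r1, #16 → r5=(-2)*16=-32
AND r5, r6, #240 → r5=(-7)&240=240
AND r6, r5, #3 → r6=240&3=0
CMP r1, r6  (cmp -2,0)
BLE again: taken
SUB r5, r1, #1 → r5=(-2)-1=-3
halt.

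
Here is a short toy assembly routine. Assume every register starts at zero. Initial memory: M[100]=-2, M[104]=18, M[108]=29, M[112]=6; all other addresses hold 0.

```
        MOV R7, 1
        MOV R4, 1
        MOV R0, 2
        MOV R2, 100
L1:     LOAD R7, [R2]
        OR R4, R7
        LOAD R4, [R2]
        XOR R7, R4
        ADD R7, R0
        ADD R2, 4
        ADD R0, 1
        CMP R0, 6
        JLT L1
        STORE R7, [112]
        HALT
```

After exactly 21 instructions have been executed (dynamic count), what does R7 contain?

R7=1
R4=1
R0=2
R2=100
R7=M[100]=-2
R4=1|(-2)=-1
R4=M[100]=-2
R7=(-2)^(-2)=0
R7=0+2=2
R2=100+4=104
R0=2+1=3
CMP R0, 6  (cmp 3,6)
JLT L1: taken
R7=M[104]=18
R4=(-2)|18=-2
R4=M[104]=18
R7=18^18=0
R7=0+3=3
R2=104+4=108
R0=3+1=4
CMP R0, 6  (cmp 4,6)
After step 21: R7 = 3.

3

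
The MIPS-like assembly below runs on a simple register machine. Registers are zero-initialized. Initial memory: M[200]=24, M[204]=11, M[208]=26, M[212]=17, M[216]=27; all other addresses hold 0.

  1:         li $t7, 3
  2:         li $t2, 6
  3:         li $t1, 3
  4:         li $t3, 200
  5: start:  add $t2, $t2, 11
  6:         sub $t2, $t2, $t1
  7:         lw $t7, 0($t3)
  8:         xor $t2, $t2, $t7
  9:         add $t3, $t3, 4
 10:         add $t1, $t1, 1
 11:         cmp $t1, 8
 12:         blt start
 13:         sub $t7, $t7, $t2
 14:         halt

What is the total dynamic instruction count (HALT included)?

46

after li $t7, 3: $t7=3
after li $t2, 6: $t2=6
after li $t1, 3: $t1=3
after li $t3, 200: $t3=200
after add $t2, $t2, 11: $t2=6+11=17
after sub $t2, $t2, $t1: $t2=17-3=14
after lw $t7, 0($t3): $t7=M[200]=24
after xor $t2, $t2, $t7: $t2=14^24=22
after add $t3, $t3, 4: $t3=200+4=204
after add $t1, $t1, 1: $t1=3+1=4
cmp $t1, 8  (cmp 4,8)
blt start: taken
after add $t2, $t2, 11: $t2=22+11=33
after sub $t2, $t2, $t1: $t2=33-4=29
after lw $t7, 0($t3): $t7=M[204]=11
after xor $t2, $t2, $t7: $t2=29^11=22
after add $t3, $t3, 4: $t3=204+4=208
after add $t1, $t1, 1: $t1=4+1=5
cmp $t1, 8  (cmp 5,8)
blt start: taken
after add $t2, $t2, 11: $t2=22+11=33
after sub $t2, $t2, $t1: $t2=33-5=28
after lw $t7, 0($t3): $t7=M[208]=26
after xor $t2, $t2, $t7: $t2=28^26=6
after add $t3, $t3, 4: $t3=208+4=212
after add $t1, $t1, 1: $t1=5+1=6
cmp $t1, 8  (cmp 6,8)
blt start: taken
after add $t2, $t2, 11: $t2=6+11=17
after sub $t2, $t2, $t1: $t2=17-6=11
after lw $t7, 0($t3): $t7=M[212]=17
after xor $t2, $t2, $t7: $t2=11^17=26
after add $t3, $t3, 4: $t3=212+4=216
after add $t1, $t1, 1: $t1=6+1=7
cmp $t1, 8  (cmp 7,8)
blt start: taken
after add $t2, $t2, 11: $t2=26+11=37
after sub $t2, $t2, $t1: $t2=37-7=30
after lw $t7, 0($t3): $t7=M[216]=27
after xor $t2, $t2, $t7: $t2=30^27=5
after add $t3, $t3, 4: $t3=216+4=220
after add $t1, $t1, 1: $t1=7+1=8
cmp $t1, 8  (cmp 8,8)
blt start: not taken
after sub $t7, $t7, $t2: $t7=27-5=22
halt.
Total executed instructions: 46.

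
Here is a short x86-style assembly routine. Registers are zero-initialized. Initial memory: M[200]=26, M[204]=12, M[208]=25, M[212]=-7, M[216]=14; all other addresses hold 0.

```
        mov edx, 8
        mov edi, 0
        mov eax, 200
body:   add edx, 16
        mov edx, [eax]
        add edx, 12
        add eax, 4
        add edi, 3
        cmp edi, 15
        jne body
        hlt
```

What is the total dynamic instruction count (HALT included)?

after mov edx, 8: edx=8
after mov edi, 0: edi=0
after mov eax, 200: eax=200
after add edx, 16: edx=8+16=24
after mov edx, [eax]: edx=M[200]=26
after add edx, 12: edx=26+12=38
after add eax, 4: eax=200+4=204
after add edi, 3: edi=0+3=3
cmp edi, 15  (cmp 3,15)
jne body: taken
after add edx, 16: edx=38+16=54
after mov edx, [eax]: edx=M[204]=12
after add edx, 12: edx=12+12=24
after add eax, 4: eax=204+4=208
after add edi, 3: edi=3+3=6
cmp edi, 15  (cmp 6,15)
jne body: taken
after add edx, 16: edx=24+16=40
after mov edx, [eax]: edx=M[208]=25
after add edx, 12: edx=25+12=37
after add eax, 4: eax=208+4=212
after add edi, 3: edi=6+3=9
cmp edi, 15  (cmp 9,15)
jne body: taken
after add edx, 16: edx=37+16=53
after mov edx, [eax]: edx=M[212]=-7
after add edx, 12: edx=(-7)+12=5
after add eax, 4: eax=212+4=216
after add edi, 3: edi=9+3=12
cmp edi, 15  (cmp 12,15)
jne body: taken
after add edx, 16: edx=5+16=21
after mov edx, [eax]: edx=M[216]=14
after add edx, 12: edx=14+12=26
after add eax, 4: eax=216+4=220
after add edi, 3: edi=12+3=15
cmp edi, 15  (cmp 15,15)
jne body: not taken
halt.
Total executed instructions: 39.

39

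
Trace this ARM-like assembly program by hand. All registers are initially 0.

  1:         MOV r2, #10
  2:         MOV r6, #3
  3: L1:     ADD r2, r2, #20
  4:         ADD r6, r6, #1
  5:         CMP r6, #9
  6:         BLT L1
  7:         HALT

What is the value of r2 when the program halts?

130

r2=10
r6=3
r2=10+20=30
r6=3+1=4
CMP r6, #9  (cmp 4,9)
BLT L1: taken
r2=30+20=50
r6=4+1=5
CMP r6, #9  (cmp 5,9)
BLT L1: taken
r2=50+20=70
r6=5+1=6
CMP r6, #9  (cmp 6,9)
BLT L1: taken
r2=70+20=90
r6=6+1=7
CMP r6, #9  (cmp 7,9)
BLT L1: taken
r2=90+20=110
r6=7+1=8
CMP r6, #9  (cmp 8,9)
BLT L1: taken
r2=110+20=130
r6=8+1=9
CMP r6, #9  (cmp 9,9)
BLT L1: not taken
halt.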